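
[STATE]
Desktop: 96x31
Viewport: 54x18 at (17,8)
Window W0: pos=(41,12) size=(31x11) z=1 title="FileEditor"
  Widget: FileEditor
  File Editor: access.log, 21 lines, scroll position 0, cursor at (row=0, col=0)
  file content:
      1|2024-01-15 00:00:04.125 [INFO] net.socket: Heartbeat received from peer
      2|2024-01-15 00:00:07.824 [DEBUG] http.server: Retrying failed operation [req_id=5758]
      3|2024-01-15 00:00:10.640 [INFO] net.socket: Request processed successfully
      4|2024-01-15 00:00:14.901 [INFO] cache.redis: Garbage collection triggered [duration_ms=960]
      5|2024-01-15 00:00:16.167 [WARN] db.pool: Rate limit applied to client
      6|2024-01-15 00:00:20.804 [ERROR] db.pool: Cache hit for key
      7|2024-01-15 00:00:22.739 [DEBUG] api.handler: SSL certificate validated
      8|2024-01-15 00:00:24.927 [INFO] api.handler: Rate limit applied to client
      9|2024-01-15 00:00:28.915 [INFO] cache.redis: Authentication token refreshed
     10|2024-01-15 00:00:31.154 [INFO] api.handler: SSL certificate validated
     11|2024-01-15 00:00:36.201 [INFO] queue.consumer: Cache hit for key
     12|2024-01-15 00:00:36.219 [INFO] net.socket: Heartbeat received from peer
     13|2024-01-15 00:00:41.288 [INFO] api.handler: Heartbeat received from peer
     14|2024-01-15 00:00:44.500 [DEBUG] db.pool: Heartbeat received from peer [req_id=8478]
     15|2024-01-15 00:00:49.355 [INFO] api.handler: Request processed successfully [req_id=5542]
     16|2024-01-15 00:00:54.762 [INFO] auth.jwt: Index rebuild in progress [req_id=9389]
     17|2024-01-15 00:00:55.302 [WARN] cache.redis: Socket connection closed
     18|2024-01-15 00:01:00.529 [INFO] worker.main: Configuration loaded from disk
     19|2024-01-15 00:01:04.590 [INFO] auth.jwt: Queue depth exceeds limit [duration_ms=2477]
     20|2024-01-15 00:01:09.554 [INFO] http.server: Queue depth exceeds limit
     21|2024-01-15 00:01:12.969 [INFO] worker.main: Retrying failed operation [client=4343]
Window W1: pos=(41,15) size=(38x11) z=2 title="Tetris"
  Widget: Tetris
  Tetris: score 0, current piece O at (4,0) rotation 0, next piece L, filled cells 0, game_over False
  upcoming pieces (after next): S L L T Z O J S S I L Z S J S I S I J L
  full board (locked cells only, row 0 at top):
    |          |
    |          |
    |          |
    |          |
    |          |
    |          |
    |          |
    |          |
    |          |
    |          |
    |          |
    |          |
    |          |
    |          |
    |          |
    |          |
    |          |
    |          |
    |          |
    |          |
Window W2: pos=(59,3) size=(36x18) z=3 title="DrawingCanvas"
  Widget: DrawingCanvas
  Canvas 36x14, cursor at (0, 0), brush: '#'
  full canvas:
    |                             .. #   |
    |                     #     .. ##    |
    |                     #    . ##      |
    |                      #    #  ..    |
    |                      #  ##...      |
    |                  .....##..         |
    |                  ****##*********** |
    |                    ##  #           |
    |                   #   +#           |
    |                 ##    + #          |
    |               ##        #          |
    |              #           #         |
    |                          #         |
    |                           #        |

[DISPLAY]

                                          ┃           
                                          ┃           
                                          ┃           
                                          ┃           
                        ┏━━━━━━━━━━━━━━━━━┃           
                        ┃ FileEditor      ┃           
                        ┠─────────────────┃           
                        ┏━━━━━━━━━━━━━━━━━┃           
                        ┃ Tetris          ┃           
                        ┠─────────────────┃           
                        ┃          │Next: ┃           
                        ┃          │  ▒   ┃           
                        ┃          │▒▒▒   ┗━━━━━━━━━━━
                        ┃          │                  
                        ┃          │                  
                        ┃          │                  
                        ┃          │Score:            
                        ┗━━━━━━━━━━━━━━━━━━━━━━━━━━━━━


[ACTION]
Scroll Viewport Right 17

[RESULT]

                         ┃                     #    . 
                         ┃                      #    #
                         ┃                      #  ##.
                         ┃                  .....##.. 
       ┏━━━━━━━━━━━━━━━━━┃                  ****##****
       ┃ FileEditor      ┃                    ##  #   
       ┠─────────────────┃                   #   +#   
       ┏━━━━━━━━━━━━━━━━━┃                 ##    + #  
       ┃ Tetris          ┃               ##        #  
       ┠─────────────────┃              #           # 
       ┃          │Next: ┃                          # 
       ┃          │  ▒   ┃                           #
       ┃          │▒▒▒   ┗━━━━━━━━━━━━━━━━━━━━━━━━━━━━
       ┃          │                         ┃         
       ┃          │                         ┃         
       ┃          │                         ┃         
       ┃          │Score:                   ┃         
       ┗━━━━━━━━━━━━━━━━━━━━━━━━━━━━━━━━━━━━┛         


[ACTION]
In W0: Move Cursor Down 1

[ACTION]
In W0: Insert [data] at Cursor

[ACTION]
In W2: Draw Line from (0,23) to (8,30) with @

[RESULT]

                         ┃                     #   @. 
                         ┃                      #   @#
                         ┃                      #  #@.
                         ┃                  .....##..@
       ┏━━━━━━━━━━━━━━━━━┃                  ****##****
       ┃ FileEditor      ┃                    ##  #   
       ┠─────────────────┃                   #   +#   
       ┏━━━━━━━━━━━━━━━━━┃                 ##    + #  
       ┃ Tetris          ┃               ##        #  
       ┠─────────────────┃              #           # 
       ┃          │Next: ┃                          # 
       ┃          │  ▒   ┃                           #
       ┃          │▒▒▒   ┗━━━━━━━━━━━━━━━━━━━━━━━━━━━━
       ┃          │                         ┃         
       ┃          │                         ┃         
       ┃          │                         ┃         
       ┃          │Score:                   ┃         
       ┗━━━━━━━━━━━━━━━━━━━━━━━━━━━━━━━━━━━━┛         


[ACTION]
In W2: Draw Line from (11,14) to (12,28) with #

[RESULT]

                         ┃                     #   @. 
                         ┃                      #   @#
                         ┃                      #  #@.
                         ┃                  .....##..@
       ┏━━━━━━━━━━━━━━━━━┃                  ****##****
       ┃ FileEditor      ┃                    ##  #   
       ┠─────────────────┃                   #   +#   
       ┏━━━━━━━━━━━━━━━━━┃                 ##    + #  
       ┃ Tetris          ┃               ##        #  
       ┠─────────────────┃              ########    # 
       ┃          │Next: ┃                      ######
       ┃          │  ▒   ┃                           #
       ┃          │▒▒▒   ┗━━━━━━━━━━━━━━━━━━━━━━━━━━━━
       ┃          │                         ┃         
       ┃          │                         ┃         
       ┃          │                         ┃         
       ┃          │Score:                   ┃         
       ┗━━━━━━━━━━━━━━━━━━━━━━━━━━━━━━━━━━━━┛         


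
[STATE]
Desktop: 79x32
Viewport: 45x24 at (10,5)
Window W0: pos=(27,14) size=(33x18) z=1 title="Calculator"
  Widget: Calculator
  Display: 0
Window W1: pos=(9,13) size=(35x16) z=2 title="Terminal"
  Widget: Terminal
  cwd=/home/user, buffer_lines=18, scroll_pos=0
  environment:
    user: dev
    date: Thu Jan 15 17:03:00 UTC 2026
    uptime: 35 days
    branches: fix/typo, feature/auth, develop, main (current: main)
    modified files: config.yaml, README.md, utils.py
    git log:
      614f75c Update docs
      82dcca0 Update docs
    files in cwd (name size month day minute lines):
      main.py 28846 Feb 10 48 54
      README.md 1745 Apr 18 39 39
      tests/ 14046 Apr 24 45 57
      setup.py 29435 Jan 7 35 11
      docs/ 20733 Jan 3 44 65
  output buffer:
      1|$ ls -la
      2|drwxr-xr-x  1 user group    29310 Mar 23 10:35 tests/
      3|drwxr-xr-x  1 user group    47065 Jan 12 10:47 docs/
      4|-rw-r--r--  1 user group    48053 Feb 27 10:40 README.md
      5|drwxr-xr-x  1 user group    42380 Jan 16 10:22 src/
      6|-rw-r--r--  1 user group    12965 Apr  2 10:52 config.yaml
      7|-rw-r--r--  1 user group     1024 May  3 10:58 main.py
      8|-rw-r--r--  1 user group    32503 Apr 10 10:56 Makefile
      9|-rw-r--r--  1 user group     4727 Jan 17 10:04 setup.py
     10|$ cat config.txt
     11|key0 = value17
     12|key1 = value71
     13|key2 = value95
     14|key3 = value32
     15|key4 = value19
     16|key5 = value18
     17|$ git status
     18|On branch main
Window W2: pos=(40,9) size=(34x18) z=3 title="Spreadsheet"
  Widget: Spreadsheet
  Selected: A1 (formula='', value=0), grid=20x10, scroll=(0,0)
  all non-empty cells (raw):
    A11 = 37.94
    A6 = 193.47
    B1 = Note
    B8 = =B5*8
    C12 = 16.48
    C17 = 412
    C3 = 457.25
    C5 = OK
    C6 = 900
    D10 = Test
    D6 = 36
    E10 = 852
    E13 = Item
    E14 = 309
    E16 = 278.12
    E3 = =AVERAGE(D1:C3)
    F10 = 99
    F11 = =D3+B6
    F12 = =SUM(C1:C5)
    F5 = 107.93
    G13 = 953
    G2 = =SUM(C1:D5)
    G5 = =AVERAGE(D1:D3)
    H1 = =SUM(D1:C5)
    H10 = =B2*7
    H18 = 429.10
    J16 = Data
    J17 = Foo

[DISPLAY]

                                             
                                             
                                             
                                             
                              ┏━━━━━━━━━━━━━━
                              ┃ Spreadsheet  
                              ┠──────────────
                              ┃A1:           
━━━━━━━━━━━━━━━━━━━━━━━━━━━━━━┃       A      
 Terminal                     ┃--------------
──────────────────────────────┃  1      [0]No
$ ls -la                      ┃  2        0  
drwxr-xr-x  1 user group    29┃  3        0  
drwxr-xr-x  1 user group    47┃  4        0  
-rw-r--r--  1 user group    48┃  5        0  
drwxr-xr-x  1 user group    42┃  6   193.47  
-rw-r--r--  1 user group    12┃  7        0  
-rw-r--r--  1 user group     1┃  8        0  
-rw-r--r--  1 user group    32┃  9        0  
-rw-r--r--  1 user group     4┃ 10        0  
$ cat config.txt              ┃ 11    37.94  
key0 = value17                ┗━━━━━━━━━━━━━━
key1 = value71                   ┃│          
━━━━━━━━━━━━━━━━━━━━━━━━━━━━━━━━━┛┘          


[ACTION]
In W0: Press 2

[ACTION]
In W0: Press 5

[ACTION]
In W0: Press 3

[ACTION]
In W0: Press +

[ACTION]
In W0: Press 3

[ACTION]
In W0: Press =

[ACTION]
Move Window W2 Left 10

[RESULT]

                                             
                                             
                                             
                                             
                    ┏━━━━━━━━━━━━━━━━━━━━━━━━
                    ┃ Spreadsheet            
                    ┠────────────────────────
                    ┃A1:                     
━━━━━━━━━━━━━━━━━━━━┃       A       B       C
 Terminal           ┃------------------------
────────────────────┃  1      [0]Note        
$ ls -la            ┃  2        0       0    
drwxr-xr-x  1 user g┃  3        0       0  45
drwxr-xr-x  1 user g┃  4        0       0    
-rw-r--r--  1 user g┃  5        0       0OK  
drwxr-xr-x  1 user g┃  6   193.47       0    
-rw-r--r--  1 user g┃  7        0       0    
-rw-r--r--  1 user g┃  8        0       0    
-rw-r--r--  1 user g┃  9        0       0    
-rw-r--r--  1 user g┃ 10        0       0    
$ cat config.txt    ┃ 11    37.94       0    
key0 = value17      ┗━━━━━━━━━━━━━━━━━━━━━━━━
key1 = value71                   ┃│          
━━━━━━━━━━━━━━━━━━━━━━━━━━━━━━━━━┛┘          


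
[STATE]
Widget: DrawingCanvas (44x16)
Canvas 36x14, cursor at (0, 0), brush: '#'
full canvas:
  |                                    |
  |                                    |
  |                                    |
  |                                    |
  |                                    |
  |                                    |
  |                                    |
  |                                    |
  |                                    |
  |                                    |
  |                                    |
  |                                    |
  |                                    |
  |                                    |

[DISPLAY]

+                                           
                                            
                                            
                                            
                                            
                                            
                                            
                                            
                                            
                                            
                                            
                                            
                                            
                                            
                                            
                                            


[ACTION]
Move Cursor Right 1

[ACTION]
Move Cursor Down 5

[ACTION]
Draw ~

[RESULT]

                                            
                                            
                                            
                                            
                                            
 ~                                          
                                            
                                            
                                            
                                            
                                            
                                            
                                            
                                            
                                            
                                            


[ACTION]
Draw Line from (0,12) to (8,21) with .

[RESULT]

            .                               
             .                              
              .                             
               .                            
                ..                          
 ~                .                         
                   .                        
                    .                       
                     .                      
                                            
                                            
                                            
                                            
                                            
                                            
                                            


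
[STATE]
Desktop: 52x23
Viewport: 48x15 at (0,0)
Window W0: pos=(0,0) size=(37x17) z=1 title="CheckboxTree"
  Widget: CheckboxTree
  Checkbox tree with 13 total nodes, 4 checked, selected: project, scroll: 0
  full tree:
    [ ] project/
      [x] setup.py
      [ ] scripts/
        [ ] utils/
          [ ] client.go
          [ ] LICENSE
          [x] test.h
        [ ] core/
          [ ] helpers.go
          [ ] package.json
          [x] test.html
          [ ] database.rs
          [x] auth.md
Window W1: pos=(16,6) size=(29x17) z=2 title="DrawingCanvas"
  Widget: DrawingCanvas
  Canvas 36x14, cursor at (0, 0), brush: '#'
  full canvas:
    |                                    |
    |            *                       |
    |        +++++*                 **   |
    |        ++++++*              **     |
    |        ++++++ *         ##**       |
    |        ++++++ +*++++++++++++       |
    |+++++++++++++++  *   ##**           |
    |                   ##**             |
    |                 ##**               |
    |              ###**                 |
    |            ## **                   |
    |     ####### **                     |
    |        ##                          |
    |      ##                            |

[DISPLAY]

┏━━━━━━━━━━━━━━━━━━━━━━━━━━━━━━━━━━━┓           
┃ CheckboxTree                      ┃           
┠───────────────────────────────────┨           
┃>[-] project/                      ┃           
┃   [x] setup.py                    ┃           
┃   [-] scripts/                    ┃           
┃     [-] utils/┏━━━━━━━━━━━━━━━━━━━━━━━━━━━┓   
┃       [ ] clie┃ DrawingCanvas             ┃   
┃       [ ] LICE┠───────────────────────────┨   
┃       [x] test┃+                          ┃   
┃     [-] core/ ┃            *              ┃   
┃       [ ] help┃        +++++*             ┃   
┃       [ ] pack┃        ++++++*            ┃   
┃       [x] test┃        ++++++ *         ##┃   
┃       [ ] data┃        ++++++ +*++++++++++┃   


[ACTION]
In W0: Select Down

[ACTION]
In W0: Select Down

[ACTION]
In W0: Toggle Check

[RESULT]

┏━━━━━━━━━━━━━━━━━━━━━━━━━━━━━━━━━━━┓           
┃ CheckboxTree                      ┃           
┠───────────────────────────────────┨           
┃ [x] project/                      ┃           
┃   [x] setup.py                    ┃           
┃>  [x] scripts/                    ┃           
┃     [x] utils/┏━━━━━━━━━━━━━━━━━━━━━━━━━━━┓   
┃       [x] clie┃ DrawingCanvas             ┃   
┃       [x] LICE┠───────────────────────────┨   
┃       [x] test┃+                          ┃   
┃     [x] core/ ┃            *              ┃   
┃       [x] help┃        +++++*             ┃   
┃       [x] pack┃        ++++++*            ┃   
┃       [x] test┃        ++++++ *         ##┃   
┃       [x] data┃        ++++++ +*++++++++++┃   


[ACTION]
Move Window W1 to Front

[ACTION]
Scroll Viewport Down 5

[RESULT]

┃>  [x] scripts/                    ┃           
┃     [x] utils/┏━━━━━━━━━━━━━━━━━━━━━━━━━━━┓   
┃       [x] clie┃ DrawingCanvas             ┃   
┃       [x] LICE┠───────────────────────────┨   
┃       [x] test┃+                          ┃   
┃     [x] core/ ┃            *              ┃   
┃       [x] help┃        +++++*             ┃   
┃       [x] pack┃        ++++++*            ┃   
┃       [x] test┃        ++++++ *         ##┃   
┃       [x] data┃        ++++++ +*++++++++++┃   
┃       [x] auth┃+++++++++++++++  *   ##**  ┃   
┗━━━━━━━━━━━━━━━┃                   ##**    ┃   
                ┃                 ##**      ┃   
                ┃              ###**        ┃   
                ┃            ## **          ┃   


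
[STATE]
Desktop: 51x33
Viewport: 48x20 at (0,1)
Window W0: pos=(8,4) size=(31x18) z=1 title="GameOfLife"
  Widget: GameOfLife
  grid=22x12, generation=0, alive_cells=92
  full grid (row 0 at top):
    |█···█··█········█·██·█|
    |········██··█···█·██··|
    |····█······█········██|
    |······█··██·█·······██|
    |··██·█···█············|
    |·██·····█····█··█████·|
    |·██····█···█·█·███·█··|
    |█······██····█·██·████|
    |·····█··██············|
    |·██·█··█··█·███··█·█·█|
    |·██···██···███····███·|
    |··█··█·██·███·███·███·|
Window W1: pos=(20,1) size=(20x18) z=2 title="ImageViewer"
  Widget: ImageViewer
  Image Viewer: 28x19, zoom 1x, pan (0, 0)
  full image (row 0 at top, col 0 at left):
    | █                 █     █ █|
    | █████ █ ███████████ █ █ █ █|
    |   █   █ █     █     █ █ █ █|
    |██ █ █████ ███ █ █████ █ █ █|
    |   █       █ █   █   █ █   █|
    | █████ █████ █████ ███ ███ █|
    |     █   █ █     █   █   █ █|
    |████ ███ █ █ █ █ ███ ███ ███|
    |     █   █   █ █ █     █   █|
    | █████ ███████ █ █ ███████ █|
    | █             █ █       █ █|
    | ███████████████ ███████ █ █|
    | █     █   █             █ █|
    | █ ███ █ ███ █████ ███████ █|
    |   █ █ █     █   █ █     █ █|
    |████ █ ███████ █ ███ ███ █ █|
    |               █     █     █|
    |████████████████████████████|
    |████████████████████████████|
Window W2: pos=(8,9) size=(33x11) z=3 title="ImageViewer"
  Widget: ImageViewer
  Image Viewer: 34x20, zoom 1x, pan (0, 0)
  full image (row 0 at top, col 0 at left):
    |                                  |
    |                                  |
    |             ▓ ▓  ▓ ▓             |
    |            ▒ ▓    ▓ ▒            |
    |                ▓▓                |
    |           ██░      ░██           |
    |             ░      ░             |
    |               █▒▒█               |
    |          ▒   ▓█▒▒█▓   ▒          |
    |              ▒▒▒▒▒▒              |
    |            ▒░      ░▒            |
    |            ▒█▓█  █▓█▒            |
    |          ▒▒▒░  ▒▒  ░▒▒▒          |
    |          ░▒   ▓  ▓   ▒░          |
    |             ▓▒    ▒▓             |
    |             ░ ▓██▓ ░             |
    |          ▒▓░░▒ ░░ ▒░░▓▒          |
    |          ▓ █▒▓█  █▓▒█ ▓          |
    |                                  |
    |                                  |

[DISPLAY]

                    ┏━━━━━━━━━━━━━━━━━━┓        
                    ┃ ImageViewer      ┃        
                    ┠──────────────────┨        
        ┏━━━━━━━━━━━┃ █                ┃        
        ┃ GameOfLife┃ █████ █ █████████┃        
        ┠───────────┃   █   █ █     █  ┃        
        ┃Gen: 0     ┃██ █ █████ ███ █ █┃        
        ┃█···█··█···┃   █       █ █   █┃        
        ┏━━━━━━━━━━━━━━━━━━━━━━━━━━━━━━━┓       
        ┃ ImageViewer                   ┃       
        ┠───────────────────────────────┨       
        ┃                               ┃       
        ┃                               ┃       
        ┃             ▓ ▓  ▓ ▓          ┃       
        ┃            ▒ ▓    ▓ ▒         ┃       
        ┃                ▓▓             ┃       
        ┃           ██░      ░██        ┃       
        ┃             ░      ░          ┃       
        ┗━━━━━━━━━━━━━━━━━━━━━━━━━━━━━━━┛       
        ┃                             ┃         


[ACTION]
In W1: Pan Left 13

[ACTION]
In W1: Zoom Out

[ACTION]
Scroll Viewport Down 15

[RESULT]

        ┃                               ┃       
        ┃             ▓ ▓  ▓ ▓          ┃       
        ┃            ▒ ▓    ▓ ▒         ┃       
        ┃                ▓▓             ┃       
        ┃           ██░      ░██        ┃       
        ┃             ░      ░          ┃       
        ┗━━━━━━━━━━━━━━━━━━━━━━━━━━━━━━━┛       
        ┃                             ┃         
        ┗━━━━━━━━━━━━━━━━━━━━━━━━━━━━━┛         
                                                
                                                
                                                
                                                
                                                
                                                
                                                
                                                
                                                
                                                
                                                


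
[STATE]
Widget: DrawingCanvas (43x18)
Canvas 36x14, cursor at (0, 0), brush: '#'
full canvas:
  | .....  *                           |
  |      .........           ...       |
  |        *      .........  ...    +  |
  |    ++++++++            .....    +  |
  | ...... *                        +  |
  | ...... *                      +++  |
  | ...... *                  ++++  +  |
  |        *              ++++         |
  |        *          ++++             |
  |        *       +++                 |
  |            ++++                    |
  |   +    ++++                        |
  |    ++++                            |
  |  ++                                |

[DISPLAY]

+.....  *                                  
      .........           ...              
        *      .........  ...    +         
    ++++++++            .....    +         
 ...... *                        +         
 ...... *                      +++         
 ...... *                  ++++  +         
        *              ++++                
        *          ++++                    
        *       +++                        
            ++++                           
   +    ++++                               
    ++++                                   
  ++                                       
                                           
                                           
                                           
                                           


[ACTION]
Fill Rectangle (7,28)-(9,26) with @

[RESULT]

+.....  *                                  
      .........           ...              
        *      .........  ...    +         
    ++++++++            .....    +         
 ...... *                        +         
 ...... *                      +++         
 ...... *                  ++++  +         
        *              +++@@@              
        *          ++++   @@@              
        *       +++       @@@              
            ++++                           
   +    ++++                               
    ++++                                   
  ++                                       
                                           
                                           
                                           
                                           


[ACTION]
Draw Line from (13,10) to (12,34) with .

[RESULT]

+.....  *                                  
      .........           ...              
        *      .........  ...    +         
    ++++++++            .....    +         
 ...... *                        +         
 ...... *                      +++         
 ...... *                  ++++  +         
        *              +++@@@              
        *          ++++   @@@              
        *       +++       @@@              
            ++++                           
   +    ++++                               
    ++++               ............        
  ++      .............                    
                                           
                                           
                                           
                                           


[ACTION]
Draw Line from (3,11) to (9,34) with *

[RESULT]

+.....  *                                  
      .........           ...              
        *      .........  ...    +         
    +++++++**           .....    +         
 ...... *    ****                +         
 ...... *        ****          +++         
 ...... *            ****  ++++  +         
        *              ++****              
        *          ++++   @@@****          
        *       +++       @@@    **        
            ++++                           
   +    ++++                               
    ++++               ............        
  ++      .............                    
                                           
                                           
                                           
                                           


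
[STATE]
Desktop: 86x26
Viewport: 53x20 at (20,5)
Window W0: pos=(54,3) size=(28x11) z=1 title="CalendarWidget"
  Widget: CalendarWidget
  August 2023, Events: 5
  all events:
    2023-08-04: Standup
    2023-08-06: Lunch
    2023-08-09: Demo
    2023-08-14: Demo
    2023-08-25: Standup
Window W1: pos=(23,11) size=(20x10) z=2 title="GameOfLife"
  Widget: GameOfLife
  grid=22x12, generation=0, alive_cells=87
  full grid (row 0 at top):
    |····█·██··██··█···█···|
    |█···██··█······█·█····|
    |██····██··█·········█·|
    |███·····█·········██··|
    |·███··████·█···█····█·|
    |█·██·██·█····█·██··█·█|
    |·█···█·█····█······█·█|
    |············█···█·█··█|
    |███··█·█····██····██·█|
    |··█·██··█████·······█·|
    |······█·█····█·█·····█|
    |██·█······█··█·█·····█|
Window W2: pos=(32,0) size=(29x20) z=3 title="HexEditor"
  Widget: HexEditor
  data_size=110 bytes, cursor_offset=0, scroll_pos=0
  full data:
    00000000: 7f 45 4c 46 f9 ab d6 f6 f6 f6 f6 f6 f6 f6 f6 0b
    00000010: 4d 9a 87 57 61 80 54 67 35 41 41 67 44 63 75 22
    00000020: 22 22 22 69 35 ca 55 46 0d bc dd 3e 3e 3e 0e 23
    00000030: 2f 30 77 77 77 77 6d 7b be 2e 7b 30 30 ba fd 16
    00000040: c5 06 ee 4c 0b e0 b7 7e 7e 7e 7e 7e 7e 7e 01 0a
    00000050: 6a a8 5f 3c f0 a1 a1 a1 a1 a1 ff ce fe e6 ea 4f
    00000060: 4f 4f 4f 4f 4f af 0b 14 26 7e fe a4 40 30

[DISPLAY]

            ┃00000020  22 22 22 69 35 ca┃────────────
            ┃00000030  2f 30 77 77 77 77┃ August 2023
            ┃00000040  c5 06 ee 4c 0b e0┃We Th Fr Sa 
            ┃00000050  6a a8 5f 3c f0 a1┃ 2  3  4*  5
            ┃00000060  4f 4f 4f 4f 4f af┃ 9* 10 11 12
            ┃                           ┃ 16 17 18 19
   ┏━━━━━━━━┃                           ┃23 24 25* 26
   ┃ GameOfL┃                           ┃30 31       
   ┠────────┃                           ┃━━━━━━━━━━━━
   ┃Gen: 0  ┃                           ┃            
   ┃█·····█·┃                           ┃            
   ┃██··████┃                           ┃            
   ┃██·██·█·┃                           ┃            
   ┃···█·█··┃                           ┃            
   ┃········┗━━━━━━━━━━━━━━━━━━━━━━━━━━━┛            
   ┗━━━━━━━━━━━━━━━━━━┛                              
                                                     
                                                     
                                                     
                                                     


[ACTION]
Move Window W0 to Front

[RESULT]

            ┃00000020  22 22 22 69┠──────────────────
            ┃00000030  2f 30 77 77┃       August 2023
            ┃00000040  c5 06 ee 4c┃Mo Tu We Th Fr Sa 
            ┃00000050  6a a8 5f 3c┃    1  2  3  4*  5
            ┃00000060  4f 4f 4f 4f┃ 7  8  9* 10 11 12
            ┃                     ┃14* 15 16 17 18 19
   ┏━━━━━━━━┃                     ┃21 22 23 24 25* 26
   ┃ GameOfL┃                     ┃28 29 30 31       
   ┠────────┃                     ┗━━━━━━━━━━━━━━━━━━
   ┃Gen: 0  ┃                           ┃            
   ┃█·····█·┃                           ┃            
   ┃██··████┃                           ┃            
   ┃██·██·█·┃                           ┃            
   ┃···█·█··┃                           ┃            
   ┃········┗━━━━━━━━━━━━━━━━━━━━━━━━━━━┛            
   ┗━━━━━━━━━━━━━━━━━━┛                              
                                                     
                                                     
                                                     
                                                     


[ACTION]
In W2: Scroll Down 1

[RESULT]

            ┃00000030  2f 30 77 77┠──────────────────
            ┃00000040  c5 06 ee 4c┃       August 2023
            ┃00000050  6a a8 5f 3c┃Mo Tu We Th Fr Sa 
            ┃00000060  4f 4f 4f 4f┃    1  2  3  4*  5
            ┃                     ┃ 7  8  9* 10 11 12
            ┃                     ┃14* 15 16 17 18 19
   ┏━━━━━━━━┃                     ┃21 22 23 24 25* 26
   ┃ GameOfL┃                     ┃28 29 30 31       
   ┠────────┃                     ┗━━━━━━━━━━━━━━━━━━
   ┃Gen: 0  ┃                           ┃            
   ┃█·····█·┃                           ┃            
   ┃██··████┃                           ┃            
   ┃██·██·█·┃                           ┃            
   ┃···█·█··┃                           ┃            
   ┃········┗━━━━━━━━━━━━━━━━━━━━━━━━━━━┛            
   ┗━━━━━━━━━━━━━━━━━━┛                              
                                                     
                                                     
                                                     
                                                     


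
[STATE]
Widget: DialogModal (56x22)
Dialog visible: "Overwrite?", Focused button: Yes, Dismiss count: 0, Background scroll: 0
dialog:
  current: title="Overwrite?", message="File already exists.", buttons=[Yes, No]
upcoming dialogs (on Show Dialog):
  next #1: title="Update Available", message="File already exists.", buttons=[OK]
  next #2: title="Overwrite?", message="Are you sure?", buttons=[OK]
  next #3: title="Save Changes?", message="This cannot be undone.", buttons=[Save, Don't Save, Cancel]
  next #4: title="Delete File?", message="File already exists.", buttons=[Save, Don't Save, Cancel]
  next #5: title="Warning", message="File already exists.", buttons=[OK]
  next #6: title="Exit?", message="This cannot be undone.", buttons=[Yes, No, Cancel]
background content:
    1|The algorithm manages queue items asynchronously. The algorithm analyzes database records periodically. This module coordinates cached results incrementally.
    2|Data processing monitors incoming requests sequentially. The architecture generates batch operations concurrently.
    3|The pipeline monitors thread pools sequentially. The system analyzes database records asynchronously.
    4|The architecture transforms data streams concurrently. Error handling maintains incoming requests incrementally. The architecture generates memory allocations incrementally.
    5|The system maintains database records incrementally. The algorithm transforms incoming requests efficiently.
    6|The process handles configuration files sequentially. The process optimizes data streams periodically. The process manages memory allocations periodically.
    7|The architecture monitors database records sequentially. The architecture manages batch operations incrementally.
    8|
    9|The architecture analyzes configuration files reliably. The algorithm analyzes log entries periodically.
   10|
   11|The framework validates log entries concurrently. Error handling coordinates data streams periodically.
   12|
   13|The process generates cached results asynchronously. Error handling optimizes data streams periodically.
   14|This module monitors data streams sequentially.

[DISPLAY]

The algorithm manages queue items asynchronously. The al
Data processing monitors incoming requests sequentially.
The pipeline monitors thread pools sequentially. The sys
The architecture transforms data streams concurrently. E
The system maintains database records incrementally. The
The process handles configuration files sequentially. Th
The architecture monitors database records sequentially.
                                                        
The architecture┌──────────────────────┐files reliably. 
                │      Overwrite?      │                
The framework va│ File already exists. │urrently. Error 
                │      [Yes]  No       │                
The process gene└──────────────────────┘nchronously. Err
This module monitors data streams sequentially.         
                                                        
                                                        
                                                        
                                                        
                                                        
                                                        
                                                        
                                                        


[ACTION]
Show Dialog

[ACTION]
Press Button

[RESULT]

The algorithm manages queue items asynchronously. The al
Data processing monitors incoming requests sequentially.
The pipeline monitors thread pools sequentially. The sys
The architecture transforms data streams concurrently. E
The system maintains database records incrementally. The
The process handles configuration files sequentially. Th
The architecture monitors database records sequentially.
                                                        
The architecture analyzes configuration files reliably. 
                                                        
The framework validates log entries concurrently. Error 
                                                        
The process generates cached results asynchronously. Err
This module monitors data streams sequentially.         
                                                        
                                                        
                                                        
                                                        
                                                        
                                                        
                                                        
                                                        
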